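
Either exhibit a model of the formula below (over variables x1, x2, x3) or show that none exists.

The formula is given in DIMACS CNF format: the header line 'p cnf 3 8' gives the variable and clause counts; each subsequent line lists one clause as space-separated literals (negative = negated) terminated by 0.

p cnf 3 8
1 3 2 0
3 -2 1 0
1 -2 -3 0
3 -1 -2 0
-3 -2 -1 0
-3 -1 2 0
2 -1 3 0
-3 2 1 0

Branch on x1: set x1 = True.
Branch on x3: set x3 = True.
(¬x2) alone gives x2 = False.
But (x2) is also a unit clause — contradiction.
Backtrack on x3: now try x3 = False.
(¬x2) alone gives x2 = False.
But (x2) is also a unit clause — contradiction.
Either choice for x3 ends in contradiction.
Backtrack on x1: now try x1 = False.
Branch on x3: set x3 = True.
(¬x2) alone gives x2 = False.
But (x2) is also a unit clause — contradiction.
Backtrack on x3: now try x3 = False.
(x2) alone gives x2 = True.
But (¬x2) is also a unit clause — contradiction.
Either choice for x3 ends in contradiction.
Either choice for x1 ends in contradiction.

UNSATISFIABLE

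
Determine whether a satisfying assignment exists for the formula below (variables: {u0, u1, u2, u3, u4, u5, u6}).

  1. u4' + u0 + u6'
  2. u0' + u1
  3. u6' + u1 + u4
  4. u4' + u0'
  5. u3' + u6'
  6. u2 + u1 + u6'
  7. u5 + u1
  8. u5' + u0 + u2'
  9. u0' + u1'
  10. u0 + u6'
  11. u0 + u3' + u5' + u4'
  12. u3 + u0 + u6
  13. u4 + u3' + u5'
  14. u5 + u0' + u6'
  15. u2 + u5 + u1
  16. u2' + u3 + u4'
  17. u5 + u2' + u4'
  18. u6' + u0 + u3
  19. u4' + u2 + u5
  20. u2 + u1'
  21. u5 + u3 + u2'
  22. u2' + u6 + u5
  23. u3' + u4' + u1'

Suppose u0 = 0.
Unit clause (u6') forces u6 = 0.
Unit clause (u3) forces u3 = 1.
Suppose u5 = 1.
Unit clause (u2') forces u2 = 0.
Unit clause (u4') forces u4 = 0.
That conflicts with the unit clause (u4).
Backtrack on u5: now try u5 = 0.
Unit clause (u1) forces u1 = 1.
Unit clause (u2) forces u2 = 1.
That conflicts with the unit clause (u2').
Both values of u5 lead to a conflict.
Backtrack on u0: now try u0 = 1.
Unit clause (u1) forces u1 = 1.
That conflicts with the unit clause (u1').
Both values of u0 lead to a conflict.
No assignment satisfies every clause.

No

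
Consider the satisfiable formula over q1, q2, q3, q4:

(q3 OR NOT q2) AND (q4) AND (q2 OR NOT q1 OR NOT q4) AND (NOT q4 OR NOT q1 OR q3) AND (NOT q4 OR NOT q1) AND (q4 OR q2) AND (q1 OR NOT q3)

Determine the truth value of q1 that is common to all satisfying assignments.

False

Suppose q1 = true.
From the singleton clause (q4), q4 = true.
But (NOT q4) is also a unit clause — contradiction.
So every satisfying assignment has q1 = False.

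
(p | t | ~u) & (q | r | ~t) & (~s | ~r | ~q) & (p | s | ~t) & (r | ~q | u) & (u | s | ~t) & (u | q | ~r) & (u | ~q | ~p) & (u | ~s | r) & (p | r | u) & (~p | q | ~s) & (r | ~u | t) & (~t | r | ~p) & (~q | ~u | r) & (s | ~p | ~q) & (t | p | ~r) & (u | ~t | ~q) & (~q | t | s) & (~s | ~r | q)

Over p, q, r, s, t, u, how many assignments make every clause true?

There are 2^6 = 64 truth assignments over (p, q, r, s, t, u).
Split on u. With u = 1, the clauses containing u are satisfied and ~u drops from the rest; 2 of the 2^5 = 32 assignments to the other variables satisfy what remains.
With u = 0, by the same count on the reduced clause set, 1 assignment works.
(One model: p=T, q=F, r=F, s=F, t=F, u=F.)
Total: 2 + 1 = 3.

3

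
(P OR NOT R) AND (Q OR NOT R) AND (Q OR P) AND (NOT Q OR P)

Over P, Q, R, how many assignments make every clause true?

There are 2^3 = 8 truth assignments over (P, Q, R).
Check each against the 4 clauses (columns in the order P, Q, R):
  F F F  ✗ fails (Q OR P)
  F F T  ✗ fails (P OR NOT R)
  F T F  ✗ fails (NOT Q OR P)
  F T T  ✗ fails (P OR NOT R)
  T F F  ✓ satisfies all
  T F T  ✗ fails (Q OR NOT R)
  T T F  ✓ satisfies all
  T T T  ✓ satisfies all
3 of the 8 rows are models.

3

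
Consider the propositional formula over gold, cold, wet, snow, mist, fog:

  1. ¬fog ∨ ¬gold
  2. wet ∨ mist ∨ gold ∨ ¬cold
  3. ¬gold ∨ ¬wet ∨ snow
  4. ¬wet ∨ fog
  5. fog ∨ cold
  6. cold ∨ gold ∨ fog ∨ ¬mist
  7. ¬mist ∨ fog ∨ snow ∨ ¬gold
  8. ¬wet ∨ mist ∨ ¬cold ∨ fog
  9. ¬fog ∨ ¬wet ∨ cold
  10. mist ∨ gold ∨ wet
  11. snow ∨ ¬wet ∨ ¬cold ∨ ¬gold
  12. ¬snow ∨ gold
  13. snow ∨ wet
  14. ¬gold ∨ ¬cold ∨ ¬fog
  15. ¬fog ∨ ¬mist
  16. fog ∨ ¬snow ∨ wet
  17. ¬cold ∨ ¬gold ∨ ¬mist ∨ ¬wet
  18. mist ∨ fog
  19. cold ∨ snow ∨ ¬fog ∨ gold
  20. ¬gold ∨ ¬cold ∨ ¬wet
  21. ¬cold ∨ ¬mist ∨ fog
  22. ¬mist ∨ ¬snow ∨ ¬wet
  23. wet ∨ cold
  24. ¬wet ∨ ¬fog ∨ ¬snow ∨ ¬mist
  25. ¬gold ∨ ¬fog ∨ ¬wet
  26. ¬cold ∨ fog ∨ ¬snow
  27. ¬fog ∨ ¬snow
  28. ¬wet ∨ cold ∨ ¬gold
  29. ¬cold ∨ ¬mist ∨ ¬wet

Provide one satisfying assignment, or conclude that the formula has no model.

gold ↦ False; cold ↦ True; wet ↦ True; snow ↦ False; mist ↦ False; fog ↦ True

Try fog = True.
(¬gold) alone gives gold = False.
(¬snow) alone gives snow = False.
(wet) alone gives wet = True.
(cold) alone gives cold = True.
(¬mist) alone gives mist = False.
Every clause now holds.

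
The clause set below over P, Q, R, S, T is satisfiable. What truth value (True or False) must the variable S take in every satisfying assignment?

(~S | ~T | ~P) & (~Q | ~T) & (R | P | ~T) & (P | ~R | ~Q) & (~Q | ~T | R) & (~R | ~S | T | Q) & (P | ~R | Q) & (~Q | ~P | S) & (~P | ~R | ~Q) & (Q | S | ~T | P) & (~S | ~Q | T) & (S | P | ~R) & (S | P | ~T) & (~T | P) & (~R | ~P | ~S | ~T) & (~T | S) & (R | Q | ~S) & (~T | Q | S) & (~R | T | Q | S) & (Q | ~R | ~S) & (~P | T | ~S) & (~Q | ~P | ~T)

Suppose S = 1.
Branch on T: set T = 0.
Unit clause (~Q) forces Q = 0.
Unit clause (~R) forces R = 0.
That conflicts with the unit clause (R).
That branch fails; take T = 1 instead.
Unit clause (~P) forces P = 0.
That conflicts with the unit clause (P).
Neither T = 1 nor T = 0 works.
So every satisfying assignment has S = False.

False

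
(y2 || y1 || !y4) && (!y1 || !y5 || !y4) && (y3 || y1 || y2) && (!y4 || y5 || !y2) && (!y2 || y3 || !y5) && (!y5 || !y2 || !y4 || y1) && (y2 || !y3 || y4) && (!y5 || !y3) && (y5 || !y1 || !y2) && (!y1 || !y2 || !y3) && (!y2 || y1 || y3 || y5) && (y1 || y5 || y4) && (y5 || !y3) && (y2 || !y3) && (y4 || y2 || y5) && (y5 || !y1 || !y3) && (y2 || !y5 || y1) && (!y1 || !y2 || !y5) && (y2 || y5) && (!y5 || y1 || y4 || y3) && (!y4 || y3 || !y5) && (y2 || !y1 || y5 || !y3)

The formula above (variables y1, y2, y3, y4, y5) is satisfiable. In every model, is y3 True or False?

Suppose y3 = true.
(!y5) alone gives y5 = false.
That conflicts with the unit clause (y5).
So every satisfying assignment has y3 = False.

False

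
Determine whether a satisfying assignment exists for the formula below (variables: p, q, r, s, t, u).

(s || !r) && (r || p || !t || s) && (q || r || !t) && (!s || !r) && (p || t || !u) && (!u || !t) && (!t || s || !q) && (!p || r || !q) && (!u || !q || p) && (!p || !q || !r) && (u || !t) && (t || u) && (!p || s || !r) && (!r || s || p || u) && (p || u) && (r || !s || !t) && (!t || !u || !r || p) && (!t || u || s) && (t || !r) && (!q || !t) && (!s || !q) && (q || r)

Unsatisfiable

Branch on s: set s = true.
From the singleton clause (!r), r = false.
From the singleton clause (!t), t = false.
From the singleton clause (u), u = true.
From the singleton clause (p), p = true.
From the singleton clause (!q), q = false.
Now (q) is unsatisfied and unit — conflict.
So s must be the other value — set s = false.
From the singleton clause (!r), r = false.
From the singleton clause (q), q = true.
From the singleton clause (!t), t = false.
From the singleton clause (!p), p = false.
From the singleton clause (!u), u = false.
Now (u) is unsatisfied and unit — conflict.
Neither s = true nor s = false works.
No assignment satisfies every clause.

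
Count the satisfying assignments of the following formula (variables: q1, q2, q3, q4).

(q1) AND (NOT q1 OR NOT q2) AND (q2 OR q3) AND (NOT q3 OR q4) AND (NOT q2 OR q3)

1

There are 2^4 = 16 truth assignments over (q1, q2, q3, q4).
Split on q4. With q4 = true, the clauses containing q4 are satisfied and NOT q4 drops from the rest; 1 of the 2^3 = 8 assignments to the other variables satisfy what remains.
With q4 = false, by the same count on the reduced clause set, 0 assignments work.
(One model: q1=T, q2=F, q3=T, q4=T.)
Total: 1 + 0 = 1.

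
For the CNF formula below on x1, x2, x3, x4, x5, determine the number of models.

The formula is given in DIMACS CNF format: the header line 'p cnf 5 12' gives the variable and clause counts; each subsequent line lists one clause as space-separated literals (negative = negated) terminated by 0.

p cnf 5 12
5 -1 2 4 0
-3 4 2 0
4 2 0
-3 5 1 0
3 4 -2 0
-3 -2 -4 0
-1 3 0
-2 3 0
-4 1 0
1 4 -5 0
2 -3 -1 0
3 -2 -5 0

There are 2^5 = 32 truth assignments over (x1, x2, x3, x4, x5).
Split on x2. With x2 = True, the clauses containing x2 are satisfied and ¬x2 drops from the rest; 2 of the 2^4 = 16 assignments to the other variables satisfy what remains.
With x2 = False, by the same count on the reduced clause set, 0 assignments work.
(One model: x1=T, x2=T, x3=T, x4=F, x5=F.)
Total: 2 + 0 = 2.

2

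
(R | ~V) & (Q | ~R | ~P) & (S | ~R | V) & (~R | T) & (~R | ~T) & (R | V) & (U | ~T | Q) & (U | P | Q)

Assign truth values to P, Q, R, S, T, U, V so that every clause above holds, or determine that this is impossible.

Try R = 1.
Unit clause (T) forces T = 1.
But (~T) is also a unit clause — contradiction.
Undo R and try R = 0.
Unit clause (~V) forces V = 0.
But (V) is also a unit clause — contradiction.
Both values of R lead to a conflict.

UNSATISFIABLE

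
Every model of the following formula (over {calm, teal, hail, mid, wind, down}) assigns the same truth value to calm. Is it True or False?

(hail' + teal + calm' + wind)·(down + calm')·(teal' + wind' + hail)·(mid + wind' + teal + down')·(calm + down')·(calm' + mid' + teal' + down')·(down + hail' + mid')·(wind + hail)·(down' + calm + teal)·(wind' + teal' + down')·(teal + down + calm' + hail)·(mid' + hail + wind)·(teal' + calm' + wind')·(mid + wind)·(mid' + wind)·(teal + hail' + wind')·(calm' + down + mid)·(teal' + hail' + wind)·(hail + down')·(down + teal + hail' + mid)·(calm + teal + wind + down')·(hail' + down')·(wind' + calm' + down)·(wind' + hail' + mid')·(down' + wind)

False

Suppose calm = 1.
From the singleton clause (down), down = 1.
From the singleton clause (hail), hail = 1.
But (hail') is also a unit clause — contradiction.
So every satisfying assignment has calm = False.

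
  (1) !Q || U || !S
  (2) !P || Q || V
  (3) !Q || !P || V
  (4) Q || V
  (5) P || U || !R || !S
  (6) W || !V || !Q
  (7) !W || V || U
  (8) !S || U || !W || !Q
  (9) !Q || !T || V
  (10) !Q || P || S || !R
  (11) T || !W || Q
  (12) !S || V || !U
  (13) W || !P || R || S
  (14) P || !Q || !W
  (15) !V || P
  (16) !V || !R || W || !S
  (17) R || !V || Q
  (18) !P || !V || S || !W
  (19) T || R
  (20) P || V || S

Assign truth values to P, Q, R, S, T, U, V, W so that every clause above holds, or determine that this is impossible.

P=true, Q=true, R=false, S=true, T=true, U=true, V=true, W=true

Try Q = true.
Try U = true.
Try P = true.
(V) alone gives V = true.
(W) alone gives W = true.
(S) alone gives S = true.
Try T = true.
All clauses hold; R can take either value.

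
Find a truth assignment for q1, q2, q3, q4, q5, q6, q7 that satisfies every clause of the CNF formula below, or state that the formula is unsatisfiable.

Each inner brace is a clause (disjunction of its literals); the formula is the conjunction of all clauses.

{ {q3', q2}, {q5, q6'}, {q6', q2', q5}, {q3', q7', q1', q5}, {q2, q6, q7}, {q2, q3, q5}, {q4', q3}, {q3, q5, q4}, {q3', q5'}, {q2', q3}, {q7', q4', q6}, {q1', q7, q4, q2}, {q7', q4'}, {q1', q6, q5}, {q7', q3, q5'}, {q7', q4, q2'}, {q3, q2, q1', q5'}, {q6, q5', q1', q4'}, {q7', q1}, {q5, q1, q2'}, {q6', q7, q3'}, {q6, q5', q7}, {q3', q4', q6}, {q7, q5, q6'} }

Branch on q3: set q3 = 0.
(q4') alone gives q4 = 0.
(q5) alone gives q5 = 1.
(q2') alone gives q2 = 0.
(q7') alone gives q7 = 0.
(q6) alone gives q6 = 1.
(q1') alone gives q1 = 0.
Every clause now holds.

q1: 0,  q2: 0,  q3: 0,  q4: 0,  q5: 1,  q6: 1,  q7: 0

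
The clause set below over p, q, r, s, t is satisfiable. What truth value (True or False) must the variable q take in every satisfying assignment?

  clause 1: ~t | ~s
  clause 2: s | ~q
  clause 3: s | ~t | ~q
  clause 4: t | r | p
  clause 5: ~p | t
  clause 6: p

Suppose q = 1.
Unit clause (s) forces s = 1.
Unit clause (~t) forces t = 0.
Unit clause (~p) forces p = 0.
But (p) is also a unit clause — contradiction.
So every satisfying assignment has q = False.

False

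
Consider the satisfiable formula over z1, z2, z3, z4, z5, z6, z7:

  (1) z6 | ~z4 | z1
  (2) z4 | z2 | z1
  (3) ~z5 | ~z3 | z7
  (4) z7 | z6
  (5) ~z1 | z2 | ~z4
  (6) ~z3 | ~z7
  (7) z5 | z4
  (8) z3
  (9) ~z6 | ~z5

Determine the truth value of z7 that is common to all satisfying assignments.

False

Suppose z7 = 1.
(~z3) alone gives z3 = 0.
Now (z3) is unsatisfied and unit — conflict.
So every satisfying assignment has z7 = False.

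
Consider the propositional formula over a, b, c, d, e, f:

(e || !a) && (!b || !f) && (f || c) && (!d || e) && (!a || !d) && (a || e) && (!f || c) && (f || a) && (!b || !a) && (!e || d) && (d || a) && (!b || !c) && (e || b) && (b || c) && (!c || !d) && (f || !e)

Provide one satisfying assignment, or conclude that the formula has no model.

UNSATISFIABLE

Try e = true.
The clause (d) is unit, so d = true.
The clause (!a) is unit, so a = false.
The clause (f) is unit, so f = true.
The clause (!b) is unit, so b = false.
The clause (c) is unit, so c = true.
But (!c) is also a unit clause — contradiction.
That branch fails; take e = false instead.
The clause (!a) is unit, so a = false.
But (a) is also a unit clause — contradiction.
Both values of e lead to a conflict.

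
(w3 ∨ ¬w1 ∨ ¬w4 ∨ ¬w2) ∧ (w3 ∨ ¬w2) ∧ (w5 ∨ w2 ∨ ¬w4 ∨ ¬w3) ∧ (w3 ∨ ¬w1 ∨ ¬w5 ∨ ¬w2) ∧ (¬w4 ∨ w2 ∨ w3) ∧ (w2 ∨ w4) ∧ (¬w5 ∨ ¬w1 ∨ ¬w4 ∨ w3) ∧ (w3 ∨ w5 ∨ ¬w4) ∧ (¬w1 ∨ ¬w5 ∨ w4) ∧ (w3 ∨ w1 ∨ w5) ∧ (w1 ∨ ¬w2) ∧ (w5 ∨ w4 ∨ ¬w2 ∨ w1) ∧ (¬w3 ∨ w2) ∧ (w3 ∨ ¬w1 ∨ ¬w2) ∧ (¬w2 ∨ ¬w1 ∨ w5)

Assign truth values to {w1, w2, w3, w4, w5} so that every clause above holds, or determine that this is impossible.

w1 ↦ True; w2 ↦ True; w3 ↦ True; w4 ↦ True; w5 ↦ True

Suppose w3 = True.
From the singleton clause (w2), w2 = True.
From the singleton clause (w1), w1 = True.
From the singleton clause (w5), w5 = True.
From the singleton clause (w4), w4 = True.
Every clause now holds.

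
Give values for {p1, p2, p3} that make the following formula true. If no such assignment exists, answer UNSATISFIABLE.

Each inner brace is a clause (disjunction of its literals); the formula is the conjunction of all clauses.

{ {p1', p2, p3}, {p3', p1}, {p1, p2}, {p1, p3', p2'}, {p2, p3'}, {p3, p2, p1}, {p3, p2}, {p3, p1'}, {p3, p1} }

Case p3 = 1:
The clause (p1) is unit, so p1 = 1.
The clause (p2) is unit, so p2 = 1.
This assignment satisfies each clause.

p1=1,  p2=1,  p3=1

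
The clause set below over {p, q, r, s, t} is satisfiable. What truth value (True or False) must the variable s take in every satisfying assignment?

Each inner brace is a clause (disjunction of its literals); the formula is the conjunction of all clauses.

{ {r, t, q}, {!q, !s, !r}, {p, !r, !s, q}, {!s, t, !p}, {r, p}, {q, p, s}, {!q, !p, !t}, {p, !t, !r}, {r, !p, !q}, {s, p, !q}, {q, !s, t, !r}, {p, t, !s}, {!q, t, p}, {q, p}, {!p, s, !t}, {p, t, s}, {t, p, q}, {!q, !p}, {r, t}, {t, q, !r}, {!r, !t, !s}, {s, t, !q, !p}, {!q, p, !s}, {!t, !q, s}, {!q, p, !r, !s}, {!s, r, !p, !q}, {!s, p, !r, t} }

True

Suppose s = false.
Suppose r = true.
Suppose q = true.
(p) alone gives p = true.
That conflicts with the unit clause (!p).
So q must be the other value — set q = false.
(p) alone gives p = true.
(!t) alone gives t = false.
That conflicts with the unit clause (t).
Both values of q lead to a conflict.
So r must be the other value — set r = false.
(p) alone gives p = true.
(!q) alone gives q = false.
(t) alone gives t = true.
That conflicts with the unit clause (!t).
Both values of r lead to a conflict.
So every satisfying assignment has s = True.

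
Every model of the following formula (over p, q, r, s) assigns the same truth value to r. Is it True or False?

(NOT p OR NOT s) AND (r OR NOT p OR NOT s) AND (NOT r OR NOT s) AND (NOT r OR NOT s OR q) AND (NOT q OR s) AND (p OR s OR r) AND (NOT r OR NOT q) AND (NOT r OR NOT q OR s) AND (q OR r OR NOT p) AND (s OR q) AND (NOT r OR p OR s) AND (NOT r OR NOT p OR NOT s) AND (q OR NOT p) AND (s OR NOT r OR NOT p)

False

Suppose r = true.
From the singleton clause (NOT s), s = false.
From the singleton clause (NOT q), q = false.
That conflicts with the unit clause (q).
So every satisfying assignment has r = False.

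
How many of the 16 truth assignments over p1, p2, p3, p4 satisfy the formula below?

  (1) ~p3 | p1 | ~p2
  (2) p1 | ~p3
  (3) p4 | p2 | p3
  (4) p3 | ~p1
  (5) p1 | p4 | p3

6

There are 2^4 = 16 truth assignments over (p1, p2, p3, p4).
Split on p3. With p3 = 1, the clauses containing p3 are satisfied and ~p3 drops from the rest; 4 of the 2^3 = 8 assignments to the other variables satisfy what remains.
With p3 = 0, by the same count on the reduced clause set, 2 assignments work.
(One model: p1=F, p2=F, p3=F, p4=T.)
Total: 4 + 2 = 6.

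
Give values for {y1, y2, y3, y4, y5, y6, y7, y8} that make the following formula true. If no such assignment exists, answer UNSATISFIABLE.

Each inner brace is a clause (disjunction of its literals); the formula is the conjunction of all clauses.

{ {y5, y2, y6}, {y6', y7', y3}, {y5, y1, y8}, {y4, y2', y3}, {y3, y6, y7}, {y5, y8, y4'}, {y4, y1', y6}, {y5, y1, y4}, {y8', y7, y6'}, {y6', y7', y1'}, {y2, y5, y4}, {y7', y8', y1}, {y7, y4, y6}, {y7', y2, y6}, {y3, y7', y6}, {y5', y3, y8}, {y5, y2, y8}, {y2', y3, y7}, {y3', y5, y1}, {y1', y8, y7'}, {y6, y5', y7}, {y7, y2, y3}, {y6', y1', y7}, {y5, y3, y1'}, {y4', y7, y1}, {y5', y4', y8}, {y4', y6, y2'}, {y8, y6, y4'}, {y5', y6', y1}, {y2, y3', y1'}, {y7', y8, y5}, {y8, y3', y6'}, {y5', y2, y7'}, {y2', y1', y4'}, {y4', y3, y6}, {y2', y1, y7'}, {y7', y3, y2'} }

UNSATISFIABLE

Try y5 = 1.
Try y3 = 1.
Try y6 = 1.
From the singleton clause (y1), y1 = 1.
From the singleton clause (y7'), y7 = 0.
But (y7) is also a unit clause — contradiction.
So y6 must be the other value — set y6 = 0.
From the singleton clause (y7), y7 = 1.
From the singleton clause (y2), y2 = 1.
From the singleton clause (y4'), y4 = 0.
From the singleton clause (y1'), y1 = 0.
But (y1) is also a unit clause — contradiction.
Both values of y6 lead to a conflict.
So y3 must be the other value — set y3 = 0.
From the singleton clause (y8), y8 = 1.
Try y6 = 0.
From the singleton clause (y7), y7 = 1.
But (y7') is also a unit clause — contradiction.
So y6 must be the other value — set y6 = 1.
From the singleton clause (y7'), y7 = 0.
But (y7) is also a unit clause — contradiction.
Both values of y6 lead to a conflict.
Both values of y3 lead to a conflict.
So y5 must be the other value — set y5 = 0.
Try y2 = 1.
Try y1 = 1.
From the singleton clause (y3), y3 = 1.
From the singleton clause (y4'), y4 = 0.
From the singleton clause (y6), y6 = 1.
From the singleton clause (y7'), y7 = 0.
But (y7) is also a unit clause — contradiction.
So y1 must be the other value — set y1 = 0.
From the singleton clause (y8), y8 = 1.
From the singleton clause (y4), y4 = 1.
From the singleton clause (y7'), y7 = 0.
But (y7) is also a unit clause — contradiction.
Both values of y1 lead to a conflict.
So y2 must be the other value — set y2 = 0.
From the singleton clause (y6), y6 = 1.
From the singleton clause (y4), y4 = 1.
From the singleton clause (y8), y8 = 1.
From the singleton clause (y7), y7 = 1.
From the singleton clause (y3), y3 = 1.
From the singleton clause (y1'), y1 = 0.
But (y1) is also a unit clause — contradiction.
Both values of y2 lead to a conflict.
Both values of y5 lead to a conflict.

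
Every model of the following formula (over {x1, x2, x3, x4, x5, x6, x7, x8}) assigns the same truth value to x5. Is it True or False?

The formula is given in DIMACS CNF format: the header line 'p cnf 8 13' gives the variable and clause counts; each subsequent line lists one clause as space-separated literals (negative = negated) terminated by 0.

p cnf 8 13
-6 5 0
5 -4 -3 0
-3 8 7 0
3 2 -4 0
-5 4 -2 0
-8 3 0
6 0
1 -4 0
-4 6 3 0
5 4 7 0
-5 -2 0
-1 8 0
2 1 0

True

Suppose x5 = False.
Unit clause (¬x6) forces x6 = False.
That conflicts with the unit clause (x6).
So every satisfying assignment has x5 = True.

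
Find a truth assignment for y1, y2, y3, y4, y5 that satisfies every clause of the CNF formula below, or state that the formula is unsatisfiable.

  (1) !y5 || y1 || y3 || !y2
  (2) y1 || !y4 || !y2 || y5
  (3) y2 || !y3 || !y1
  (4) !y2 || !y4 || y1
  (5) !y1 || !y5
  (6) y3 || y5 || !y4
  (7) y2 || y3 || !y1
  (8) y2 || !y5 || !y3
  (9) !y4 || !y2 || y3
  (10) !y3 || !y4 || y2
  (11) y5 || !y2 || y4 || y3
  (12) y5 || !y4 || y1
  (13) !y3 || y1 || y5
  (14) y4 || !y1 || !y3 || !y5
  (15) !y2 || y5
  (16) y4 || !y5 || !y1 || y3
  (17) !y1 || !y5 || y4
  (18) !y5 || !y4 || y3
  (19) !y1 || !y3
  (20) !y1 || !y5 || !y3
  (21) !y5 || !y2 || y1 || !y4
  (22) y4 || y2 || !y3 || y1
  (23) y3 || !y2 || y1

Try y1 = false.
Try y2 = true.
(!y4) alone gives y4 = false.
(y5) alone gives y5 = true.
(y3) alone gives y3 = true.
All clauses are satisfied.

y1 ↦ false,  y2 ↦ true,  y3 ↦ true,  y4 ↦ false,  y5 ↦ true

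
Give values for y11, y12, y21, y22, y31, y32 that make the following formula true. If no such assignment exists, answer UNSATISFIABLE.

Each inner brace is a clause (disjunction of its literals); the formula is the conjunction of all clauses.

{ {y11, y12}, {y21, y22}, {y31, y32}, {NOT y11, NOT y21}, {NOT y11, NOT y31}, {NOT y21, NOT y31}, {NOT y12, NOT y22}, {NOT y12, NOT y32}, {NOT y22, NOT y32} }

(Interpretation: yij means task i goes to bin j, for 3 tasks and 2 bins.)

UNSATISFIABLE

Suppose y11 = true.
Unit clause (NOT y21) forces y21 = false.
Unit clause (y22) forces y22 = true.
Unit clause (NOT y31) forces y31 = false.
Unit clause (y32) forces y32 = true.
But (NOT y32) is also a unit clause — contradiction.
Undo y11 and try y11 = false.
Unit clause (y12) forces y12 = true.
Unit clause (NOT y22) forces y22 = false.
Unit clause (y21) forces y21 = true.
Unit clause (NOT y31) forces y31 = false.
Unit clause (y32) forces y32 = true.
But (NOT y32) is also a unit clause — contradiction.
Both values of y11 lead to a conflict.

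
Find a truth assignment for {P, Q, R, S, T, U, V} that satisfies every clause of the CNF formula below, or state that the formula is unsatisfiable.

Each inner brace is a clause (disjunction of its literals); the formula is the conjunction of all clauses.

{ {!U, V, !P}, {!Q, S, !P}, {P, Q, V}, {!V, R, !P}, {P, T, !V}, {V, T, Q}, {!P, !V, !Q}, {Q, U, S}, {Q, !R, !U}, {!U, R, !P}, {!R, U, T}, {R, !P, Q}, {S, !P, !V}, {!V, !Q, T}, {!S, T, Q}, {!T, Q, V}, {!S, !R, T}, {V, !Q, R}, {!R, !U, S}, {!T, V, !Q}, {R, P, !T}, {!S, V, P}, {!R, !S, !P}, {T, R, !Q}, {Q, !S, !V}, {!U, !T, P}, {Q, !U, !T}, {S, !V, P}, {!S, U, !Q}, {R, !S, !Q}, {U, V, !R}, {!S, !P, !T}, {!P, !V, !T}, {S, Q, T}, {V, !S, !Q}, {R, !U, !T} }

UNSATISFIABLE

Suppose U = false.
Suppose Q = true.
The clause (!S) is unit, so S = false.
The clause (!P) is unit, so P = false.
The clause (!V) is unit, so V = false.
The clause (R) is unit, so R = true.
That conflicts with the unit clause (!R).
That branch fails; take Q = false instead.
The clause (S) is unit, so S = true.
The clause (T) is unit, so T = true.
The clause (V) is unit, so V = true.
That conflicts with the unit clause (!V).
Neither Q = true nor Q = false works.
That branch fails; take U = true instead.
Suppose V = true.
Suppose R = true.
The clause (Q) is unit, so Q = true.
The clause (!P) is unit, so P = false.
The clause (T) is unit, so T = true.
That conflicts with the unit clause (!T).
That branch fails; take R = false instead.
The clause (!P) is unit, so P = false.
The clause (T) is unit, so T = true.
That conflicts with the unit clause (!T).
Neither R = true nor R = false works.
That branch fails; take V = false instead.
The clause (!P) is unit, so P = false.
The clause (Q) is unit, so Q = true.
The clause (R) is unit, so R = true.
The clause (S) is unit, so S = true.
That conflicts with the unit clause (!S).
Neither V = true nor V = false works.
Neither U = true nor U = false works.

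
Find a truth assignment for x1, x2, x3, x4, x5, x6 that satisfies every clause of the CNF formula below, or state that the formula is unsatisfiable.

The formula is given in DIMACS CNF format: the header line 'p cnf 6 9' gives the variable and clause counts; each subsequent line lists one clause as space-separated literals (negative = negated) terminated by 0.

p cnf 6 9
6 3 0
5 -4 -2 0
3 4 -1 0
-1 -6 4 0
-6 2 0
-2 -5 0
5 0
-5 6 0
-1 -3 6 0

The clause (x5) is unit, so x5 = True.
The clause (¬x2) is unit, so x2 = False.
The clause (¬x6) is unit, so x6 = False.
Now (x6) is unsatisfied and unit — conflict.

UNSATISFIABLE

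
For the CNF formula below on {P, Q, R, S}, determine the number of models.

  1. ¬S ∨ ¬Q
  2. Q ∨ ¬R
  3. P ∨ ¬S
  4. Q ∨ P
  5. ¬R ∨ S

4

There are 2^4 = 16 truth assignments over (P, Q, R, S).
Check each against the 5 clauses (columns in the order P, Q, R, S):
  F F F F  ✗ fails (Q ∨ P)
  F F F T  ✗ fails (P ∨ ¬S)
  F F T F  ✗ fails (Q ∨ ¬R)
  F F T T  ✗ fails (Q ∨ ¬R)
  F T F F  ✓ satisfies all
  F T F T  ✗ fails (¬S ∨ ¬Q)
  F T T F  ✗ fails (¬R ∨ S)
  F T T T  ✗ fails (¬S ∨ ¬Q)
  T F F F  ✓ satisfies all
  T F F T  ✓ satisfies all
  T F T F  ✗ fails (Q ∨ ¬R)
  T F T T  ✗ fails (Q ∨ ¬R)
  T T F F  ✓ satisfies all
  T T F T  ✗ fails (¬S ∨ ¬Q)
  T T T F  ✗ fails (¬R ∨ S)
  T T T T  ✗ fails (¬S ∨ ¬Q)
4 of the 16 rows are models.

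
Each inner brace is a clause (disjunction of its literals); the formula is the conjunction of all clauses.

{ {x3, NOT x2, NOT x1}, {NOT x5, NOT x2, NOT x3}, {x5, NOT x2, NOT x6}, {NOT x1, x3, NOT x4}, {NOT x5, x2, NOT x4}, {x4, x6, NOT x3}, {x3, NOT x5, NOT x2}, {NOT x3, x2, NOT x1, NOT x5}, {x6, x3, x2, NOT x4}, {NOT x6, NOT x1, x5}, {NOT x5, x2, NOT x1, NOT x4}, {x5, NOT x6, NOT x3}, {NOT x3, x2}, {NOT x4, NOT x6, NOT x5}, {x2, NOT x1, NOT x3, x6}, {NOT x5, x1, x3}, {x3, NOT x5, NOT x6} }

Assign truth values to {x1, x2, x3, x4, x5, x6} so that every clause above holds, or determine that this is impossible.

Case x3 = false:
Case x2 = false:
Case x1 = false:
Unit clause (NOT x5) forces x5 = false.
Case x6 = true:
Every clause is now satisfied; x4 is unconstrained.

x1: false; x2: false; x3: false; x4: true; x5: false; x6: true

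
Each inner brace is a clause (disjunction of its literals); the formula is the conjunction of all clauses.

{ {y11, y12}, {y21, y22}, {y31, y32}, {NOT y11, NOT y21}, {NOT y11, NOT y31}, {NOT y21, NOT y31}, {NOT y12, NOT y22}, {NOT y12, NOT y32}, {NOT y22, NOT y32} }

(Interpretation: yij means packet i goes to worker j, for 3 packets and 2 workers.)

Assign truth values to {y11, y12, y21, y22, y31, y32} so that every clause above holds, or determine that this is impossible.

Case y11 = true:
From the singleton clause (NOT y21), y21 = false.
From the singleton clause (y22), y22 = true.
From the singleton clause (NOT y31), y31 = false.
From the singleton clause (y32), y32 = true.
That conflicts with the unit clause (NOT y32).
Backtrack on y11: now try y11 = false.
From the singleton clause (y12), y12 = true.
From the singleton clause (NOT y22), y22 = false.
From the singleton clause (y21), y21 = true.
From the singleton clause (NOT y31), y31 = false.
From the singleton clause (y32), y32 = true.
That conflicts with the unit clause (NOT y32).
Neither y11 = true nor y11 = false works.

UNSATISFIABLE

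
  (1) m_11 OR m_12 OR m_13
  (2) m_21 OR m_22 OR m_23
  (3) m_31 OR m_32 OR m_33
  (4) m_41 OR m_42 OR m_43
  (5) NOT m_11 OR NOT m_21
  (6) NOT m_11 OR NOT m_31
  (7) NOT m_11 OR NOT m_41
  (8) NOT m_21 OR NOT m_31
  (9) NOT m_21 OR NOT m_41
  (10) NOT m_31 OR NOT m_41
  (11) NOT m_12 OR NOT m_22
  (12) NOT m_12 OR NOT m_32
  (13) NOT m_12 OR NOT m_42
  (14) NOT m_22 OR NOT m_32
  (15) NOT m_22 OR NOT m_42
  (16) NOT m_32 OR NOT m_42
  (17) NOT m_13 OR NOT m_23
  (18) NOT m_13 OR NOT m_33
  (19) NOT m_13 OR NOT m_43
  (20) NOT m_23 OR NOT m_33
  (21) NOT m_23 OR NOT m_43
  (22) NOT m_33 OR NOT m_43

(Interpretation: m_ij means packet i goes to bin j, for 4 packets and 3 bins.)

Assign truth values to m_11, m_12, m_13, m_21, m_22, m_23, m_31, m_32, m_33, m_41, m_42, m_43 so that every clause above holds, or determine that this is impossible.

UNSATISFIABLE

Case m_11 = false:
Case m_12 = true:
The clause (NOT m_22) is unit, so m_22 = false.
The clause (NOT m_32) is unit, so m_32 = false.
The clause (NOT m_42) is unit, so m_42 = false.
Case m_21 = true:
The clause (NOT m_31) is unit, so m_31 = false.
The clause (m_33) is unit, so m_33 = true.
The clause (NOT m_41) is unit, so m_41 = false.
The clause (m_43) is unit, so m_43 = true.
But (NOT m_43) is also a unit clause — contradiction.
That branch fails; take m_21 = false instead.
The clause (m_23) is unit, so m_23 = true.
The clause (NOT m_13) is unit, so m_13 = false.
The clause (NOT m_33) is unit, so m_33 = false.
The clause (m_31) is unit, so m_31 = true.
The clause (NOT m_41) is unit, so m_41 = false.
The clause (m_43) is unit, so m_43 = true.
But (NOT m_43) is also a unit clause — contradiction.
Either choice for m_21 ends in contradiction.
That branch fails; take m_12 = false instead.
The clause (m_13) is unit, so m_13 = true.
The clause (NOT m_23) is unit, so m_23 = false.
The clause (NOT m_33) is unit, so m_33 = false.
The clause (NOT m_43) is unit, so m_43 = false.
Case m_21 = true:
The clause (NOT m_31) is unit, so m_31 = false.
The clause (m_32) is unit, so m_32 = true.
The clause (NOT m_41) is unit, so m_41 = false.
The clause (m_42) is unit, so m_42 = true.
But (NOT m_42) is also a unit clause — contradiction.
That branch fails; take m_21 = false instead.
The clause (m_22) is unit, so m_22 = true.
The clause (NOT m_32) is unit, so m_32 = false.
The clause (m_31) is unit, so m_31 = true.
The clause (NOT m_41) is unit, so m_41 = false.
The clause (m_42) is unit, so m_42 = true.
But (NOT m_42) is also a unit clause — contradiction.
Either choice for m_21 ends in contradiction.
Either choice for m_12 ends in contradiction.
That branch fails; take m_11 = true instead.
The clause (NOT m_21) is unit, so m_21 = false.
The clause (NOT m_31) is unit, so m_31 = false.
The clause (NOT m_41) is unit, so m_41 = false.
Case m_22 = true:
The clause (NOT m_12) is unit, so m_12 = false.
The clause (NOT m_32) is unit, so m_32 = false.
The clause (m_33) is unit, so m_33 = true.
The clause (NOT m_42) is unit, so m_42 = false.
The clause (m_43) is unit, so m_43 = true.
But (NOT m_43) is also a unit clause — contradiction.
That branch fails; take m_22 = false instead.
The clause (m_23) is unit, so m_23 = true.
The clause (NOT m_13) is unit, so m_13 = false.
The clause (NOT m_33) is unit, so m_33 = false.
The clause (m_32) is unit, so m_32 = true.
The clause (NOT m_12) is unit, so m_12 = false.
The clause (NOT m_42) is unit, so m_42 = false.
The clause (m_43) is unit, so m_43 = true.
But (NOT m_43) is also a unit clause — contradiction.
Either choice for m_22 ends in contradiction.
Either choice for m_11 ends in contradiction.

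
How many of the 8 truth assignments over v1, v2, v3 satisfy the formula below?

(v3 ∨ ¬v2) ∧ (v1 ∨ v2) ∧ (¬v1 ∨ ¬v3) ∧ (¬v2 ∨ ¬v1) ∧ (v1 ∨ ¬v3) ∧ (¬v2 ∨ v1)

1

There are 2^3 = 8 truth assignments over (v1, v2, v3).
Split on v2. With v2 = True, the clauses containing v2 are satisfied and ¬v2 drops from the rest; 0 of the 2^2 = 4 assignments to the other variables satisfy what remains.
With v2 = False, by the same count on the reduced clause set, 1 assignment works.
(One model: v1=T, v2=F, v3=F.)
Total: 0 + 1 = 1.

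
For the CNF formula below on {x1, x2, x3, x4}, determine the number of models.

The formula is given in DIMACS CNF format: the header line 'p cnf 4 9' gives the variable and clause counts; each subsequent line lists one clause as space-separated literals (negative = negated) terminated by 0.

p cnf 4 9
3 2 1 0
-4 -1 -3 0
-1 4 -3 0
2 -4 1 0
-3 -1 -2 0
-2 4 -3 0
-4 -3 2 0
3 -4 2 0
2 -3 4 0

There are 2^4 = 16 truth assignments over (x1, x2, x3, x4).
Split on x2. With x2 = True, the clauses containing x2 are satisfied and ¬x2 drops from the rest; 5 of the 2^3 = 8 assignments to the other variables satisfy what remains.
With x2 = False, by the same count on the reduced clause set, 1 assignment works.
(One model: x1=F, x2=T, x3=F, x4=F.)
Total: 5 + 1 = 6.

6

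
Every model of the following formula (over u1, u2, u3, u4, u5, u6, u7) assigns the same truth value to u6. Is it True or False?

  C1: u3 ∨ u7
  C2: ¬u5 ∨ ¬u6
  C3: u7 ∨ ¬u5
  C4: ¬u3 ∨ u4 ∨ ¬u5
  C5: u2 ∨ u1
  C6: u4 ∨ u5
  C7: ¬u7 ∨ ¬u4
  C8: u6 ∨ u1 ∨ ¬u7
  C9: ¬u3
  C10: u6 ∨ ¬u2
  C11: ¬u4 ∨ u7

Suppose u6 = True.
The clause (¬u5) is unit, so u5 = False.
The clause (u4) is unit, so u4 = True.
The clause (¬u7) is unit, so u7 = False.
That conflicts with the unit clause (u7).
So every satisfying assignment has u6 = False.

False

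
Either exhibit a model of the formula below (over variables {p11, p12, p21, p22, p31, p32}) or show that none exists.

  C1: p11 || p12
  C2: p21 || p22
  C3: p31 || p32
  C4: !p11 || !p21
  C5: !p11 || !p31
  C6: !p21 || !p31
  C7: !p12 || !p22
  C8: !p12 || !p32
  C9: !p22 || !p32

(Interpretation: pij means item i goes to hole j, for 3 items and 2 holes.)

Suppose p11 = true.
From the singleton clause (!p21), p21 = false.
From the singleton clause (p22), p22 = true.
From the singleton clause (!p31), p31 = false.
From the singleton clause (p32), p32 = true.
Now (!p32) is unsatisfied and unit — conflict.
Backtrack on p11: now try p11 = false.
From the singleton clause (p12), p12 = true.
From the singleton clause (!p22), p22 = false.
From the singleton clause (p21), p21 = true.
From the singleton clause (!p31), p31 = false.
From the singleton clause (p32), p32 = true.
Now (!p32) is unsatisfied and unit — conflict.
Either choice for p11 ends in contradiction.

UNSATISFIABLE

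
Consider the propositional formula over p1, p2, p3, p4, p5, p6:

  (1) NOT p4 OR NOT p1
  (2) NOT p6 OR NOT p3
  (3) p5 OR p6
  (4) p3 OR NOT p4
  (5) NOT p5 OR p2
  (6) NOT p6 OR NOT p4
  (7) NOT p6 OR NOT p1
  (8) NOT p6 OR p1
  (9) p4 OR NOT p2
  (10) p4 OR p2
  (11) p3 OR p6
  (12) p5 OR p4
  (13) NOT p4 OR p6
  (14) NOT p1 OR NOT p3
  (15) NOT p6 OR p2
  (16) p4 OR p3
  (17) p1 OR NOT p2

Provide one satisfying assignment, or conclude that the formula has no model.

Case p4 = false:
(NOT p2) alone gives p2 = false.
That conflicts with the unit clause (p2).
So p4 must be the other value — set p4 = true.
(NOT p1) alone gives p1 = false.
(p3) alone gives p3 = true.
(NOT p6) alone gives p6 = false.
That conflicts with the unit clause (p6).
Either choice for p4 ends in contradiction.

UNSATISFIABLE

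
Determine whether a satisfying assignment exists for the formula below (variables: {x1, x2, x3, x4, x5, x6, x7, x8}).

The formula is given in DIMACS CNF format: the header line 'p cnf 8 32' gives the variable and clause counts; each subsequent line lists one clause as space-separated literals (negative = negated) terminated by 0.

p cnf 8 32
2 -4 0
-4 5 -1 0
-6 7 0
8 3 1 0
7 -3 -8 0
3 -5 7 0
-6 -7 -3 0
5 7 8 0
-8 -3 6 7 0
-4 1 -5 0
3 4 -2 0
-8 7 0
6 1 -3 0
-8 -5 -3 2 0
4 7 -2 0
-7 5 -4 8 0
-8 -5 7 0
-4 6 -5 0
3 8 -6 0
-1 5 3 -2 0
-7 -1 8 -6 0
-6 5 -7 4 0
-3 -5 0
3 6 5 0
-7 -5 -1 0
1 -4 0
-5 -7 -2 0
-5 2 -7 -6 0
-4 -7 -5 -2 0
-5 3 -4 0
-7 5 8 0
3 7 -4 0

Yes, satisfiable

Case x2 = True:
Case x6 = False:
Case x3 = True:
(x1) alone gives x1 = True.
(¬x5) alone gives x5 = False.
(¬x4) alone gives x4 = False.
(x7) alone gives x7 = True.
(x8) alone gives x8 = True.
All clauses are satisfied.
A satisfying assignment: x1=True,  x2=True,  x3=True,  x4=False,  x5=False,  x6=False,  x7=True,  x8=True.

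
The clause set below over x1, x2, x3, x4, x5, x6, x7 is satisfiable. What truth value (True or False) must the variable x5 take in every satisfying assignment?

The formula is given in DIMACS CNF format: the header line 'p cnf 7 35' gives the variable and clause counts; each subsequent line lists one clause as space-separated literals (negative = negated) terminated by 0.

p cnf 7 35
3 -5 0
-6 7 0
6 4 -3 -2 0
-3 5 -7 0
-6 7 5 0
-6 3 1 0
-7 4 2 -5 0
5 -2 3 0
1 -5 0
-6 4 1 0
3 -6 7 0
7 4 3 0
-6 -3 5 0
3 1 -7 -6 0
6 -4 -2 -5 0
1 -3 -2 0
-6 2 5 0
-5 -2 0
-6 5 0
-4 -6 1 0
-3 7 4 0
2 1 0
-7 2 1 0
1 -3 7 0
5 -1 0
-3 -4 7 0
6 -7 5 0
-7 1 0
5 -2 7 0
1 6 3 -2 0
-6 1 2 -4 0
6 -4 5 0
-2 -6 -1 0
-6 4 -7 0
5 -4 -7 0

True

Suppose x5 = False.
Unit clause (¬x6) forces x6 = False.
Unit clause (¬x1) forces x1 = False.
Unit clause (x2) forces x2 = True.
Unit clause (x3) forces x3 = True.
But (¬x3) is also a unit clause — contradiction.
So every satisfying assignment has x5 = True.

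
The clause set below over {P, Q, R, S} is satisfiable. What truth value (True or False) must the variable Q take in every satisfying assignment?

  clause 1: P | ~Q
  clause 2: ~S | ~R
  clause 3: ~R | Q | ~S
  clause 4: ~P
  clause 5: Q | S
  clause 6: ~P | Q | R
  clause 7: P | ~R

Suppose Q = 1.
(P) alone gives P = 1.
Now (~P) is unsatisfied and unit — conflict.
So every satisfying assignment has Q = False.

False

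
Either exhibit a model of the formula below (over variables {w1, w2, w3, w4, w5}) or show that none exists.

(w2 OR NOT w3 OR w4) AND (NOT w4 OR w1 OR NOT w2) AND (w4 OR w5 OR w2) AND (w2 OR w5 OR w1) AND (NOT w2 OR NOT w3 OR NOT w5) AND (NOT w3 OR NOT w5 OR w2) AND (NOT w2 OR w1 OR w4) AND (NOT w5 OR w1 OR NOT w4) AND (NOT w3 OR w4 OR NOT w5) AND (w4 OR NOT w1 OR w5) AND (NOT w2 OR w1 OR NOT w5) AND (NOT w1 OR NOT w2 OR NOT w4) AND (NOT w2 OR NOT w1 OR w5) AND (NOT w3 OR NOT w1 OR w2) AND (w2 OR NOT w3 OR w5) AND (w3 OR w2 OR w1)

Suppose w2 = false.
Suppose w3 = false.
Unit clause (w1) forces w1 = true.
Suppose w4 = false.
Unit clause (w5) forces w5 = true.
This assignment satisfies each clause.

w1: true; w2: false; w3: false; w4: false; w5: true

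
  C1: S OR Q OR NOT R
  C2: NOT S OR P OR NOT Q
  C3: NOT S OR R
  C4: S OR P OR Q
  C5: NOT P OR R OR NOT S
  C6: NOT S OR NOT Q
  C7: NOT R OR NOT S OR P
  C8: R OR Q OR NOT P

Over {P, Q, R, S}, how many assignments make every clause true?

There are 2^4 = 16 truth assignments over (P, Q, R, S).
Check each against the 8 clauses (columns in the order P, Q, R, S):
  F F F F  ✗ fails (S OR P OR Q)
  F F F T  ✗ fails (NOT S OR R)
  F F T F  ✗ fails (S OR Q OR NOT R)
  F F T T  ✗ fails (NOT R OR NOT S OR P)
  F T F F  ✓ satisfies all
  F T F T  ✗ fails (NOT S OR P OR NOT Q)
  F T T F  ✓ satisfies all
  F T T T  ✗ fails (NOT S OR P OR NOT Q)
  T F F F  ✗ fails (R OR Q OR NOT P)
  T F F T  ✗ fails (NOT S OR R)
  T F T F  ✗ fails (S OR Q OR NOT R)
  T F T T  ✓ satisfies all
  T T F F  ✓ satisfies all
  T T F T  ✗ fails (NOT S OR R)
  T T T F  ✓ satisfies all
  T T T T  ✗ fails (NOT S OR NOT Q)
5 of the 16 rows are models.

5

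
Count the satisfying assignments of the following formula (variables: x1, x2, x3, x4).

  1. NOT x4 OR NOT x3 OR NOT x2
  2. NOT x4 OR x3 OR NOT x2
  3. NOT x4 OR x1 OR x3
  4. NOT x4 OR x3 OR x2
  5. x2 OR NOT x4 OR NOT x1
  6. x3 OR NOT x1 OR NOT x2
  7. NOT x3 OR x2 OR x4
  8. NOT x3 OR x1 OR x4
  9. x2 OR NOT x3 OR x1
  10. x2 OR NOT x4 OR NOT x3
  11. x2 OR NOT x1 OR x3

3

There are 2^4 = 16 truth assignments over (x1, x2, x3, x4).
Split on x4. With x4 = true, the clauses containing x4 are satisfied and NOT x4 drops from the rest; 0 of the 2^3 = 8 assignments to the other variables satisfy what remains.
With x4 = false, by the same count on the reduced clause set, 3 assignments work.
(One model: x1=F, x2=F, x3=F, x4=F.)
Total: 0 + 3 = 3.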